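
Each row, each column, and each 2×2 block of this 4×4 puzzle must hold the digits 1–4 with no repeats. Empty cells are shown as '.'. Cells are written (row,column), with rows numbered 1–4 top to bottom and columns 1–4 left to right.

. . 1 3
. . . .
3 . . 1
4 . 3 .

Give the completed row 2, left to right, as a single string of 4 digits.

(1,1) = 2: row 1 has {1,3}; col 1 has {3,4}; box has {} → only 2 remains.
(1,2) = 4: row 1 has {1,2,3}; col 2 has {}; box has {2} → only 4 remains.
(2,1) = 1: row 2 has {}; col 1 has {2,3,4}; box has {2,4} → only 1 remains.
(2,2) = 3: row 2 has {1}; col 2 has {4}; box has {1,2,4} → only 3 remains.
(3,2) = 2: row 3 has {1,3}; col 2 has {3,4}; box has {3,4} → only 2 remains.
(3,3) = 4: row 3 has {1,2,3}; col 3 has {1,3}; box has {1,3} → only 4 remains.
(4,2) = 1: row 4 has {3,4}; col 2 has {2,3,4}; box has {2,3,4} → only 1 remains.
(4,4) = 2: row 4 has {1,3,4}; col 4 has {1,3}; box has {1,3,4} → only 2 remains.
(2,3) = 2: row 2 has {1,3}; col 3 has {1,3,4}; box has {1,3} → only 2 remains.
(2,4) = 4: row 2 has {1,2,3}; col 4 has {1,2,3}; box has {1,2,3} → only 4 remains.

1324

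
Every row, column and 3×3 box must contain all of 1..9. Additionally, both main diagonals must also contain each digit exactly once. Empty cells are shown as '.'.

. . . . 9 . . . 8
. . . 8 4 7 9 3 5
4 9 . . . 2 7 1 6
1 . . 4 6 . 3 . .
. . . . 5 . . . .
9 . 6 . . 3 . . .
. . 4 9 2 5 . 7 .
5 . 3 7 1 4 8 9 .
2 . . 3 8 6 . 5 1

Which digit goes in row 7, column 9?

3

row 1, column 6 = 1: row 1 has {8,9}; col 6 has {2,3,4,5,6,7}; box has {2,4,7,8,9} → only 1 remains.
row 2, column 1 = 6: row 2 has {3,4,5,7,8,9}; col 1 has {1,2,4,5,9}; box has {4,9} → only 6 remains.
row 2, column 2 = 2: row 2 has {3,4,5,6,7,8,9}; col 2 has {9}; box has {4,6,9}; main diagonal has {1,3,4,5,9} → only 2 remains.
row 2, column 3 = 1: row 2 has {2,3,4,5,6,7,8,9}; col 3 has {3,4,6}; box has {2,4,6,9} → only 1 remains.
row 3, column 3 = 8: row 3 has {1,2,4,6,7,9}; col 3 has {1,3,4,6}; box has {1,2,4,6,9}; main diagonal has {1,2,3,4,5,9} → only 8 remains.
row 3, column 4 = 5: row 3 has {1,2,4,6,7,8,9}; col 4 has {3,4,7,8,9}; box has {1,2,4,7,8,9} → only 5 remains.
row 3, column 5 = 3: row 3 has {1,2,4,5,6,7,8,9}; col 5 has {1,2,4,5,6,8,9}; box has {1,2,4,5,7,8,9} → only 3 remains.
row 4, column 6 = 9: row 4 has {1,3,4,6}; col 6 has {1,2,3,4,5,6,7}; box has {3,4,5,6}; anti-diagonal has {2,3,4,5,7,8} → only 9 remains.
row 5, column 6 = 8: row 5 has {5}; col 6 has {1,2,3,4,5,6,7,9}; box has {3,4,5,6,9} → only 8 remains.
row 6, column 4 = 1: row 6 has {3,6,9}; col 4 has {3,4,5,7,8,9}; box has {3,4,5,6,8,9}; anti-diagonal has {2,3,4,5,7,8,9} → only 1 remains.
row 6, column 5 = 7: row 6 has {1,3,6,9}; col 5 has {1,2,3,4,5,6,8,9}; box has {1,3,4,5,6,8,9} → only 7 remains.
row 7, column 1 = 8: row 7 has {2,4,5,7,9}; col 1 has {1,2,4,5,6,9}; box has {2,3,4,5} → only 8 remains.
row 7, column 7 = 6: row 7 has {2,4,5,7,8,9}; col 7 has {3,7,8,9}; box has {1,5,7,8,9}; main diagonal has {1,2,3,4,5,8,9} → only 6 remains.
row 7, column 9 = 3: row 7 has {2,4,5,6,7,8,9}; col 9 has {1,5,6,8}; box has {1,5,6,7,8,9} → only 3 remains.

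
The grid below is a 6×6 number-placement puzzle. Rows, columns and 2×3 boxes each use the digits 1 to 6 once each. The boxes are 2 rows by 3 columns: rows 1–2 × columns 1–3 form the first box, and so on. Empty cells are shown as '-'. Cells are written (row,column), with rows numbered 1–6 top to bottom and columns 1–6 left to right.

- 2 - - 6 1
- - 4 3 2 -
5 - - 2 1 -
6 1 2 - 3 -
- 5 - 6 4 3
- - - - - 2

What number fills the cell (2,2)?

6

(1,1) = 3: row 1 has {1,2,6}; col 1 has {5,6}; box has {2,4} → only 3 remains.
(1,3) = 5: row 1 has {1,2,3,6}; col 3 has {2,4}; box has {2,3,4} → only 5 remains.
(1,4) = 4: row 1 has {1,2,3,5,6}; col 4 has {2,3,6}; box has {1,2,3,6} → only 4 remains.
(2,1) = 1: row 2 has {2,3,4}; col 1 has {3,5,6}; box has {2,3,4,5} → only 1 remains.
(2,2) = 6: row 2 has {1,2,3,4}; col 2 has {1,2,5}; box has {1,2,3,4,5} → only 6 remains.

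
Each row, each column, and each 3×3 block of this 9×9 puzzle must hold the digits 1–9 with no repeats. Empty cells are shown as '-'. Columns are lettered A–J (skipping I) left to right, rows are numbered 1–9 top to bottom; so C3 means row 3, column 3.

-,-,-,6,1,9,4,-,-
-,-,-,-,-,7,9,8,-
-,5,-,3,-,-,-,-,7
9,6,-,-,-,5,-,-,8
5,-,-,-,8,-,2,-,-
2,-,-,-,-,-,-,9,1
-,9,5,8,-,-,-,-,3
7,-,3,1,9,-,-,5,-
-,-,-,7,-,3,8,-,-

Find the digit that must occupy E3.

D6 = 4: row 6 has {1,2,9}; col 4 has {1,3,6,7,8}; box has {5,8} → only 4 remains.
F6 = 6: row 6 has {1,2,4,9}; col 6 has {3,5,7,9}; box has {4,5,8} → only 6 remains.
G8 = 6: row 8 has {1,3,5,7,9}; col 7 has {2,4,8,9}; box has {3,5,8} → only 6 remains.
G3 = 1: row 3 has {3,5,7}; col 7 has {2,4,6,8,9}; box has {4,7,8,9} → only 1 remains.
D4 = 2: row 4 has {5,6,8,9}; col 4 has {1,3,4,6,7,8}; box has {4,5,6,8} → only 2 remains.
D5 = 9: row 5 has {2,5,8}; col 4 has {1,2,3,4,6,7,8}; box has {2,4,5,6,8} → only 9 remains.
F5 = 1: row 5 has {2,5,8,9}; col 6 has {3,5,6,7,9}; box has {2,4,5,6,8,9} → only 1 remains.
G7 = 7: row 7 has {3,5,8,9}; col 7 has {1,2,4,6,8,9}; box has {3,5,6,8} → only 7 remains.
D2 = 5: row 2 has {7,8,9}; col 4 has {1,2,3,4,6,7,8,9}; box has {1,3,6,7,9} → only 5 remains.
G4 = 3: row 4 has {2,5,6,8,9}; col 7 has {1,2,4,6,7,8,9}; box has {1,2,8,9} → only 3 remains.
G6 = 5: row 6 has {1,2,4,6,9}; col 7 has {1,2,3,4,6,7,8,9}; box has {1,2,3,8,9} → only 5 remains.
E4 = 7: row 4 has {2,3,5,6,8,9}; col 5 has {1,8,9}; box has {1,2,4,5,6,8,9} → only 7 remains.
H4 = 4: row 4 has {2,3,5,6,7,8,9}; col 8 has {5,8,9}; box has {1,2,3,5,8,9} → only 4 remains.
J5 = 6: row 5 has {1,2,5,8,9}; col 9 has {1,3,7,8}; box has {1,2,3,4,5,8,9} → only 6 remains.
E6 = 3: row 6 has {1,2,4,5,6,9}; col 5 has {1,7,8,9}; box has {1,2,4,5,6,7,8,9} → only 3 remains.
J2 = 2: row 2 has {5,7,8,9}; col 9 has {1,3,6,7,8}; box has {1,4,7,8,9} → only 2 remains.
H3 = 6: row 3 has {1,3,5,7}; col 8 has {4,5,8,9}; box has {1,2,4,7,8,9} → only 6 remains.
C4 = 1: row 4 has {2,3,4,5,6,7,8,9}; col 3 has {3,5}; box has {2,5,6,9} → only 1 remains.
H5 = 7: row 5 has {1,2,5,6,8,9}; col 8 has {4,5,6,8,9}; box has {1,2,3,4,5,6,8,9} → only 7 remains.
J8 = 4: row 8 has {1,3,5,6,7,9}; col 9 has {1,2,3,6,7,8}; box has {3,5,6,7,8} → only 4 remains.
J9 = 9: row 9 has {3,7,8}; col 9 has {1,2,3,4,6,7,8}; box has {3,4,5,6,7,8} → only 9 remains.
H1 = 3: row 1 has {1,4,6,9}; col 8 has {4,5,6,7,8,9}; box has {1,2,4,6,7,8,9} → only 3 remains.
J1 = 5: row 1 has {1,3,4,6,9}; col 9 has {1,2,3,4,6,7,8,9}; box has {1,2,3,4,6,7,8,9} → only 5 remains.
E2 = 4: row 2 has {2,5,7,8,9}; col 5 has {1,3,7,8,9}; box has {1,3,5,6,7,9} → only 4 remains.
E3 = 2: row 3 has {1,3,5,6,7}; col 5 has {1,3,4,7,8,9}; box has {1,3,4,5,6,7,9} → only 2 remains.

2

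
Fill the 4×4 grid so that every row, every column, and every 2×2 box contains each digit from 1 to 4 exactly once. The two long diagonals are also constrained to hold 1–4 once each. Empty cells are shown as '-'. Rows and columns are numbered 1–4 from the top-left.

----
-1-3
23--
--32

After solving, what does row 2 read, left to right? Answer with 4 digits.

R2C1 = 4: row 2 has {1,3}; col 1 has {2}; box has {1} → only 4 remains.
R2C3 = 2: row 2 has {1,3,4}; col 3 has {3}; box has {3}; anti-diagonal has {3} → only 2 remains.

4123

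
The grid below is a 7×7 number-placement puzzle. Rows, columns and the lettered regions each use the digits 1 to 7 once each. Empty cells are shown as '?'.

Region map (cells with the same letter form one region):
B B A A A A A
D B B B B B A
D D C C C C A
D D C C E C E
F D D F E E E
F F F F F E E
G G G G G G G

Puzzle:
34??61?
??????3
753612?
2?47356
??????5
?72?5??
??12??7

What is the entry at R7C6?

R1C4 = 5: row 1 has {1,3,4,6}; col 4 has {2,6,7}; region has {1,3,6} → only 5 remains.
R1C7 = 2: row 1 has {1,3,4,5,6}; col 7 has {3,5,6,7}; region has {1,3,5,6} → only 2 remains.
R2C4 = 1: row 2 has {3}; col 4 has {2,5,6,7}; region has {3,4} → only 1 remains.
R3C7 = 4: row 3 has {1,2,3,5,6,7}; col 7 has {2,3,5,6,7}; region has {1,2,3,5,6} → only 4 remains.
R4C2 = 1: row 4 has {2,3,4,5,6,7}; col 2 has {4,5,7}; region has {2,5,7} → only 1 remains.
R5C3 = 6: row 5 has {5}; col 3 has {1,2,3,4}; region has {1,2,5,7} → only 6 remains.
R6C6 = 4: row 6 has {2,5,7}; col 6 has {1,2,5}; region has {3,5,6} → only 4 remains.
R6C7 = 1: row 6 has {2,4,5,7}; col 7 has {2,3,4,5,6,7}; region has {3,4,5,6} → only 1 remains.
R7C5 = 4: row 7 has {1,2,7}; col 5 has {1,3,5,6}; region has {1,2,7} → only 4 remains.
R1C3 = 7: row 1 has {1,2,3,4,5,6}; col 3 has {1,2,3,4,6}; region has {1,2,3,4,5,6} → only 7 remains.
R2C1 = 4: row 2 has {1,3}; col 1 has {2,3,7}; region has {1,2,5,6,7} → only 4 remains.
R2C3 = 5: row 2 has {1,3,4}; col 3 has {1,2,3,4,6,7}; region has {1,3,4} → only 5 remains.
R5C1 = 1: row 5 has {5,6}; col 1 has {2,3,4,7}; region has {2,5,7} → only 1 remains.
R5C2 = 3: row 5 has {1,5,6}; col 2 has {1,4,5,7}; region has {1,2,4,5,6,7} → only 3 remains.
R5C4 = 4: row 5 has {1,3,5,6}; col 4 has {1,2,5,6,7}; region has {1,2,5,7} → only 4 remains.
R5C6 = 7: row 5 has {1,3,4,5,6}; col 6 has {1,2,4,5}; region has {1,3,4,5,6} → only 7 remains.
R6C1 = 6: row 6 has {1,2,4,5,7}; col 1 has {1,2,3,4,7}; region has {1,2,4,5,7} → only 6 remains.
R6C4 = 3: row 6 has {1,2,4,5,6,7}; col 4 has {1,2,4,5,6,7}; region has {1,2,4,5,6,7} → only 3 remains.
R7C1 = 5: row 7 has {1,2,4,7}; col 1 has {1,2,3,4,6,7}; region has {1,2,4,7} → only 5 remains.
R7C2 = 6: row 7 has {1,2,4,5,7}; col 2 has {1,3,4,5,7}; region has {1,2,4,5,7} → only 6 remains.
R7C6 = 3: row 7 has {1,2,4,5,6,7}; col 6 has {1,2,4,5,7}; region has {1,2,4,5,6,7} → only 3 remains.

3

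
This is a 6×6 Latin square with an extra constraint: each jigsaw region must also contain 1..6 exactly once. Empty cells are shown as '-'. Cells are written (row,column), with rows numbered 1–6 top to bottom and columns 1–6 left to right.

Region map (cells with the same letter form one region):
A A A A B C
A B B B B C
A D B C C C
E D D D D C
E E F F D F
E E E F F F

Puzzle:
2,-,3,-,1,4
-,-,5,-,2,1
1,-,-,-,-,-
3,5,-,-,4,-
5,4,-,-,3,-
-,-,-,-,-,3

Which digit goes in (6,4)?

(1,2) = 6 (sole candidate).
(1,4) = 5 (sole candidate).
(2,1) = 4 (sole candidate).
(2,2) = 3 (sole candidate).
(2,4) = 6 (sole candidate).
(3,2) = 2 (sole candidate).
(3,3) = 4 (sole candidate).
(3,4) = 3 (sole candidate).
(4,4) = 1 (sole candidate).
(5,4) = 2 (sole candidate).
(5,6) = 6 (sole candidate).
(6,1) = 6 (sole candidate).
(6,2) = 1 (sole candidate).
(6,3) = 2 (sole candidate).
(6,4) = 4: row 6 has {1,2,3,6}; col 4 has {1,2,3,5,6}; region has {2,3,6} → only 4 remains.

4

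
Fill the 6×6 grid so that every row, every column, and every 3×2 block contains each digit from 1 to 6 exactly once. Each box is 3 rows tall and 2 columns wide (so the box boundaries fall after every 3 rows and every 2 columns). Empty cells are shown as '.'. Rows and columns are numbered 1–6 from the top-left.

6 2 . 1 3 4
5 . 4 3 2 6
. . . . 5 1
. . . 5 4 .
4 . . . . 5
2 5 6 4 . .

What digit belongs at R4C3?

3

R1C3 = 5 (sole candidate).
R2C2 = 1 (sole candidate).
R3C1 = 3 (sole candidate).
R3C2 = 4 (sole candidate).
R3C3 = 2 (sole candidate).
R3C4 = 6 (sole candidate).
R4C1 = 1 (sole candidate).
R4C3 = 3: row 4 has {1,4,5}; col 3 has {2,4,5,6}; box has {4,5,6} → only 3 remains.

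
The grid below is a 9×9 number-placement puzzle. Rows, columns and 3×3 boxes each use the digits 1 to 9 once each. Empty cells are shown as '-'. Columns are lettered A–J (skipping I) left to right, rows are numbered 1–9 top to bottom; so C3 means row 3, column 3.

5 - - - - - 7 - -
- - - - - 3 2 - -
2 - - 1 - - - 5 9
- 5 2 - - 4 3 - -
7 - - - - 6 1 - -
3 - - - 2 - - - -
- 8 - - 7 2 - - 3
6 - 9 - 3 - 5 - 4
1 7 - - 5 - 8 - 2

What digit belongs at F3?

A7 = 4 (sole candidate).
C7 = 5 (sole candidate).
B8 = 2 (sole candidate).
D8 = 8 (sole candidate).
F8 = 1 (sole candidate).
H8 = 7 (sole candidate).
C9 = 3 (sole candidate).
F9 = 9 (sole candidate).
H9 = 6 (sole candidate).
F1 = 8 (sole candidate).
F3 = 7: row 3 has {1,2,5,9}; col 6 has {1,2,3,4,6,8,9}; box has {1,3,8} → only 7 remains.

7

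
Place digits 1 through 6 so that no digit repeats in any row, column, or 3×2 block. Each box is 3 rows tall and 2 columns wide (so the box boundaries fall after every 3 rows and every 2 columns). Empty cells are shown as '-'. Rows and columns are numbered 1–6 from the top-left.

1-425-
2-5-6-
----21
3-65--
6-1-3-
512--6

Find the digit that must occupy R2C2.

3

R1C6 = 3 (sole candidate).
R2C6 = 4 (sole candidate).
R3C1 = 4 (sole candidate).
R3C3 = 3 (sole candidate).
R3C4 = 6 (sole candidate).
R4C6 = 2 (sole candidate).
R5C4 = 4 (sole candidate).
R5C6 = 5 (sole candidate).
R6C4 = 3 (sole candidate).
R6C5 = 4 (sole candidate).
R1C2 = 6 (sole candidate).
R2C2 = 3: row 2 has {2,4,5,6}; col 2 has {1,6}; box has {1,2,4,6} → only 3 remains.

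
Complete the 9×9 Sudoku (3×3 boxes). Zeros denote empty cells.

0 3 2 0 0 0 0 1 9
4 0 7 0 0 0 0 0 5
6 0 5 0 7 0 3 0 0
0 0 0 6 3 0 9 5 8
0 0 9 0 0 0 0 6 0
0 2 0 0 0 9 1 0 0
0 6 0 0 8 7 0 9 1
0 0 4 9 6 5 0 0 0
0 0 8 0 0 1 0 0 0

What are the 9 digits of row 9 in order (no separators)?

958321476

r1c1 = 8 (sole candidate).
r4c3 = 1 (sole candidate).
r7c3 = 3 (sole candidate).
r4c1 = 7 (sole candidate).
r4c2 = 4 (sole candidate).
r4c6 = 2 (sole candidate).
r6c3 = 6 (sole candidate).
r1c7 = 7 (hidden single in row 1).
r1c6 = 6 (hidden single in row 1).
r2c7 = 6 (hidden single in row 2).
r3c2 = 9 (hidden single in row 3).
r2c2 = 1 (sole candidate).
r8c2 = 7 (sole candidate).
r9c2 = 5: row 9 has {1,8}; col 2 has {1,2,3,4,6,7,9}; box has {3,4,6,7,8} → only 5 remains.
r5c2 = 8 (sole candidate).
r5c6 = 4 (sole candidate).
r5c7 = 2 (sole candidate).
r6c5 = 5 (sole candidate).
r7c1 = 2 (sole candidate).
r7c4 = 4 (sole candidate).
r7c7 = 5 (sole candidate).
r8c1 = 1 (sole candidate).
r8c7 = 8 (sole candidate).
r9c1 = 9: row 9 has {1,5,8}; col 1 has {1,2,4,6,7,8}; box has {1,2,3,4,5,6,7,8} → only 9 remains.
r9c5 = 2: row 9 has {1,5,8,9}; col 5 has {3,5,6,7,8}; box has {1,4,5,6,7,8,9} → only 2 remains.
r9c7 = 4: row 9 has {1,2,5,8,9}; col 7 has {1,2,3,5,6,7,8,9}; box has {1,5,8,9} → only 4 remains.
r1c4 = 5 (sole candidate).
r1c5 = 4 (sole candidate).
r2c5 = 9 (sole candidate).
r3c6 = 8 (sole candidate).
r5c5 = 1 (sole candidate).
r6c1 = 3 (sole candidate).
r9c4 = 3: row 9 has {1,2,4,5,8,9}; col 4 has {4,5,6,9}; box has {1,2,4,5,6,7,8,9} → only 3 remains.
r9c8 = 7: row 9 has {1,2,3,4,5,8,9}; col 8 has {1,5,6,9}; box has {1,4,5,8,9} → only 7 remains.
r9c9 = 6: row 9 has {1,2,3,4,5,7,8,9}; col 9 has {1,5,8,9}; box has {1,4,5,7,8,9} → only 6 remains.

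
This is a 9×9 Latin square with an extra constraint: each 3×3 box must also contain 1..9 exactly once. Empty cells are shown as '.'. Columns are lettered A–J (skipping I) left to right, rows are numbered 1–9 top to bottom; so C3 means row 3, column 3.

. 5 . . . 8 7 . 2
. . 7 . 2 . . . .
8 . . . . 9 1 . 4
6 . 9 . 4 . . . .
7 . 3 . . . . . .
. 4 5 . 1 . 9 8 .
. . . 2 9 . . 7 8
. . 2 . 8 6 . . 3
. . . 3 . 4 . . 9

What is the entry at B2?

C3 = 6 (sole candidate).
A6 = 2 (sole candidate).
G2 = 8 (hidden single in row 2).
B3 = 2 (hidden single in row 3).
D5 = 9 (hidden single in row 5).
B5 = 8 (hidden single in row 5).
B4 = 1 (sole candidate).
D4 = 8 (hidden single in row 4).
F6 = 3 (hidden single in row 6).
C9 = 8 (hidden single in row 9).
F4 = 7 (hidden single in column 6).
J4 = 5 (sole candidate).
D6 = 6 (sole candidate).
J6 = 7 (sole candidate).
J2 = 6 (sole candidate).
E5 = 5 (sole candidate).
F5 = 2 (sole candidate).
J5 = 1 (sole candidate).
E9 = 7 (sole candidate).
E3 = 3 (sole candidate).
H3 = 5 (sole candidate).
B9 = 6 (sole candidate).
E1 = 6 (sole candidate).
D3 = 7 (sole candidate).
B7 = 3 (sole candidate).
B2 = 9: row 2 has {2,6,7,8}; col 2 has {1,2,3,4,5,6,8}; box has {2,5,6,7,8} → only 9 remains.

9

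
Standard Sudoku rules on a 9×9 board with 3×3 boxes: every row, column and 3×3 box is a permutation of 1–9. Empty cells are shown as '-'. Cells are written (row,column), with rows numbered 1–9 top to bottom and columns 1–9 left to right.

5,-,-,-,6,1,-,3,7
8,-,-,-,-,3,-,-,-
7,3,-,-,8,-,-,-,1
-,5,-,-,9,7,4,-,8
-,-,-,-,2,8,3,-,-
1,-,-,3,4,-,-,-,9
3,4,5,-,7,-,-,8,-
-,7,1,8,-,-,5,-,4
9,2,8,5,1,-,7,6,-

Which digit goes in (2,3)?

2

(1,2) = 9 (sole candidate).
(2,5) = 5 (sole candidate).
(5,2) = 6 (sole candidate).
(5,4) = 1 (sole candidate).
(5,9) = 5 (sole candidate).
(6,2) = 8 (sole candidate).
(7,9) = 2 (sole candidate).
(8,1) = 6 (sole candidate).
(8,5) = 3 (sole candidate).
(8,8) = 9 (sole candidate).
(9,6) = 4 (sole candidate).
(9,9) = 3 (sole candidate).
(2,2) = 1 (sole candidate).
(2,9) = 6 (sole candidate).
(4,1) = 2 (sole candidate).
(4,3) = 3 (sole candidate).
(4,4) = 6 (sole candidate).
(4,8) = 1 (sole candidate).
(5,1) = 4 (sole candidate).
(5,8) = 7 (sole candidate).
(6,3) = 7 (sole candidate).
(6,6) = 5 (sole candidate).
(6,8) = 2 (sole candidate).
(7,4) = 9 (sole candidate).
(7,6) = 6 (sole candidate).
(7,7) = 1 (sole candidate).
(8,6) = 2 (sole candidate).
(2,8) = 4 (sole candidate).
(3,6) = 9 (sole candidate).
(3,7) = 2 (sole candidate).
(3,8) = 5 (sole candidate).
(5,3) = 9 (sole candidate).
(6,7) = 6 (sole candidate).
(1,7) = 8 (sole candidate).
(2,3) = 2: row 2 has {1,3,4,5,6,8}; col 3 has {1,3,5,7,8,9}; box has {1,3,5,7,8,9} → only 2 remains.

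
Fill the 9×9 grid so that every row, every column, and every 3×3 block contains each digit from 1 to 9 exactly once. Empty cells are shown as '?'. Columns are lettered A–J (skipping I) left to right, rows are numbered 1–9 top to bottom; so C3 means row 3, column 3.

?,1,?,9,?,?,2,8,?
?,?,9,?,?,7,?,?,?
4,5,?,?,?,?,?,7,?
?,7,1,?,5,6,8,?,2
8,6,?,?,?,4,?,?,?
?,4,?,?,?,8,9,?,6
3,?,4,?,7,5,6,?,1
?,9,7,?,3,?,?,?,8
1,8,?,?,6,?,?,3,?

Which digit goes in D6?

7

E1 = 4: row 1 has {1,2,8,9}; col 5 has {3,5,6,7}; box has {7,9} → only 4 remains.
F1 = 3: row 1 has {1,2,4,8,9}; col 6 has {4,5,6,7,8}; box has {4,7,9} → only 3 remains.
J1 = 5: row 1 has {1,2,3,4,8,9}; col 9 has {1,2,6,8}; box has {2,7,8} → only 5 remains.
A4 = 9: row 4 has {1,2,5,6,7,8}; col 1 has {1,3,4,8}; box has {1,4,6,7,8} → only 9 remains.
D4 = 3: row 4 has {1,2,5,6,7,8,9}; col 4 has {9}; box has {4,5,6,8} → only 3 remains.
H4 = 4: row 4 has {1,2,3,5,6,7,8,9}; col 8 has {3,7,8}; box has {2,6,8,9} → only 4 remains.
B7 = 2: row 7 has {1,3,4,5,6,7}; col 2 has {1,4,5,6,7,8,9}; box has {1,3,4,7,8,9} → only 2 remains.
D7 = 8: row 7 has {1,2,3,4,5,6,7}; col 4 has {3,9}; box has {3,5,6,7} → only 8 remains.
H7 = 9: row 7 has {1,2,3,4,5,6,7,8}; col 8 has {3,4,7,8}; box has {1,3,6,8} → only 9 remains.
C9 = 5: row 9 has {1,3,6,8}; col 3 has {1,4,7,9}; box has {1,2,3,4,7,8,9} → only 5 remains.
C1 = 6: row 1 has {1,2,3,4,5,8,9}; col 3 has {1,4,5,7,9}; box has {1,4,5,9} → only 6 remains.
A2 = 2: row 2 has {7,9}; col 1 has {1,3,4,8,9}; box has {1,4,5,6,9} → only 2 remains.
B2 = 3: row 2 has {2,7,9}; col 2 has {1,2,4,5,6,7,8,9}; box has {1,2,4,5,6,9} → only 3 remains.
J2 = 4: row 2 has {2,3,7,9}; col 9 has {1,2,5,6,8}; box has {2,5,7,8} → only 4 remains.
C3 = 8: row 3 has {4,5,7}; col 3 has {1,4,5,6,7,9}; box has {1,2,3,4,5,6,9} → only 8 remains.
A6 = 5: row 6 has {4,6,8,9}; col 1 has {1,2,3,4,8,9}; box has {1,4,6,7,8,9} → only 5 remains.
H6 = 1: row 6 has {4,5,6,8,9}; col 8 has {3,4,7,8,9}; box has {2,4,6,8,9} → only 1 remains.
A8 = 6: row 8 has {3,7,8,9}; col 1 has {1,2,3,4,5,8,9}; box has {1,2,3,4,5,7,8,9} → only 6 remains.
J9 = 7: row 9 has {1,3,5,6,8}; col 9 has {1,2,4,5,6,8}; box has {1,3,6,8,9} → only 7 remains.
A1 = 7: row 1 has {1,2,3,4,5,6,8,9}; col 1 has {1,2,3,4,5,6,8,9}; box has {1,2,3,4,5,6,8,9} → only 7 remains.
G2 = 1: row 2 has {2,3,4,7,9}; col 7 has {2,6,8,9}; box has {2,4,5,7,8} → only 1 remains.
H2 = 6: row 2 has {1,2,3,4,7,9}; col 8 has {1,3,4,7,8,9}; box has {1,2,4,5,7,8} → only 6 remains.
G3 = 3: row 3 has {4,5,7,8}; col 7 has {1,2,6,8,9}; box has {1,2,4,5,6,7,8} → only 3 remains.
J3 = 9: row 3 has {3,4,5,7,8}; col 9 has {1,2,4,5,6,7,8}; box has {1,2,3,4,5,6,7,8} → only 9 remains.
H5 = 5: row 5 has {4,6,8}; col 8 has {1,3,4,6,7,8,9}; box has {1,2,4,6,8,9} → only 5 remains.
J5 = 3: row 5 has {4,5,6,8}; col 9 has {1,2,4,5,6,7,8,9}; box has {1,2,4,5,6,8,9} → only 3 remains.
E6 = 2: row 6 has {1,4,5,6,8,9}; col 5 has {3,4,5,6,7}; box has {3,4,5,6,8} → only 2 remains.
H8 = 2: row 8 has {3,6,7,8,9}; col 8 has {1,3,4,5,6,7,8,9}; box has {1,3,6,7,8,9} → only 2 remains.
G9 = 4: row 9 has {1,3,5,6,7,8}; col 7 has {1,2,3,6,8,9}; box has {1,2,3,6,7,8,9} → only 4 remains.
D2 = 5: row 2 has {1,2,3,4,6,7,9}; col 4 has {3,8,9}; box has {3,4,7,9} → only 5 remains.
E2 = 8: row 2 has {1,2,3,4,5,6,7,9}; col 5 has {2,3,4,5,6,7}; box has {3,4,5,7,9} → only 8 remains.
E3 = 1: row 3 has {3,4,5,7,8,9}; col 5 has {2,3,4,5,6,7,8}; box has {3,4,5,7,8,9} → only 1 remains.
F3 = 2: row 3 has {1,3,4,5,7,8,9}; col 6 has {3,4,5,6,7,8}; box has {1,3,4,5,7,8,9} → only 2 remains.
C5 = 2: row 5 has {3,4,5,6,8}; col 3 has {1,4,5,6,7,8,9}; box has {1,4,5,6,7,8,9} → only 2 remains.
E5 = 9: row 5 has {2,3,4,5,6,8}; col 5 has {1,2,3,4,5,6,7,8}; box has {2,3,4,5,6,8} → only 9 remains.
G5 = 7: row 5 has {2,3,4,5,6,8,9}; col 7 has {1,2,3,4,6,8,9}; box has {1,2,3,4,5,6,8,9} → only 7 remains.
C6 = 3: row 6 has {1,2,4,5,6,8,9}; col 3 has {1,2,4,5,6,7,8,9}; box has {1,2,4,5,6,7,8,9} → only 3 remains.
D6 = 7: row 6 has {1,2,3,4,5,6,8,9}; col 4 has {3,5,8,9}; box has {2,3,4,5,6,8,9} → only 7 remains.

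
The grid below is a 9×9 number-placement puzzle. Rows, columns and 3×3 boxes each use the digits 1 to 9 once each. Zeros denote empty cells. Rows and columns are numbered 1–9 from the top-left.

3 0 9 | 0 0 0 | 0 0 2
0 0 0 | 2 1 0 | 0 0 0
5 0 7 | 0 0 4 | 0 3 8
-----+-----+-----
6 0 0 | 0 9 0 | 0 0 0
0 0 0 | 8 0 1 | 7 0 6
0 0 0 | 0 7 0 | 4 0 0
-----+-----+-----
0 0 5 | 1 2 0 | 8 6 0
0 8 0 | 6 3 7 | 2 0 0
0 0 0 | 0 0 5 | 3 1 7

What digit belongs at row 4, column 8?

row 3, column 4 = 9: row 3 has {3,4,5,7,8}; col 4 has {1,2,6,8}; box has {1,2,4} → only 9 remains.
row 3, column 5 = 6: row 3 has {3,4,5,7,8,9}; col 5 has {1,2,3,7,9}; box has {1,2,4,9} → only 6 remains.
row 3, column 7 = 1: row 3 has {3,4,5,6,7,8,9}; col 7 has {2,3,4,7,8}; box has {2,3,8} → only 1 remains.
row 4, column 7 = 5: row 4 has {6,9}; col 7 has {1,2,3,4,7,8}; box has {4,6,7} → only 5 remains.
row 7, column 6 = 9: row 7 has {1,2,5,6,8}; col 6 has {1,4,5,7}; box has {1,2,3,5,6,7} → only 9 remains.
row 7, column 9 = 4: row 7 has {1,2,5,6,8,9}; col 9 has {2,6,7,8}; box has {1,2,3,6,7,8} → only 4 remains.
row 9, column 4 = 4: row 9 has {1,3,5,7}; col 4 has {1,2,6,8,9}; box has {1,2,3,5,6,7,9} → only 4 remains.
row 9, column 5 = 8: row 9 has {1,3,4,5,7}; col 5 has {1,2,3,6,7,9}; box has {1,2,3,4,5,6,7,9} → only 8 remains.
row 1, column 5 = 5: row 1 has {2,3,9}; col 5 has {1,2,3,6,7,8,9}; box has {1,2,4,6,9} → only 5 remains.
row 1, column 6 = 8: row 1 has {2,3,5,9}; col 6 has {1,4,5,7,9}; box has {1,2,4,5,6,9} → only 8 remains.
row 1, column 7 = 6: row 1 has {2,3,5,8,9}; col 7 has {1,2,3,4,5,7,8}; box has {1,2,3,8} → only 6 remains.
row 2, column 6 = 3: row 2 has {1,2}; col 6 has {1,4,5,7,8,9}; box has {1,2,4,5,6,8,9} → only 3 remains.
row 2, column 7 = 9: row 2 has {1,2,3}; col 7 has {1,2,3,4,5,6,7,8}; box has {1,2,3,6,8} → only 9 remains.
row 2, column 9 = 5: row 2 has {1,2,3,9}; col 9 has {2,4,6,7,8}; box has {1,2,3,6,8,9} → only 5 remains.
row 3, column 2 = 2: row 3 has {1,3,4,5,6,7,8,9}; col 2 has {8}; box has {3,5,7,9} → only 2 remains.
row 4, column 4 = 3: row 4 has {5,6,9}; col 4 has {1,2,4,6,8,9}; box has {1,7,8,9} → only 3 remains.
row 4, column 6 = 2: row 4 has {3,5,6,9}; col 6 has {1,3,4,5,7,8,9}; box has {1,3,7,8,9} → only 2 remains.
row 4, column 8 = 8: row 4 has {2,3,5,6,9}; col 8 has {1,3,6}; box has {4,5,6,7} → only 8 remains.

8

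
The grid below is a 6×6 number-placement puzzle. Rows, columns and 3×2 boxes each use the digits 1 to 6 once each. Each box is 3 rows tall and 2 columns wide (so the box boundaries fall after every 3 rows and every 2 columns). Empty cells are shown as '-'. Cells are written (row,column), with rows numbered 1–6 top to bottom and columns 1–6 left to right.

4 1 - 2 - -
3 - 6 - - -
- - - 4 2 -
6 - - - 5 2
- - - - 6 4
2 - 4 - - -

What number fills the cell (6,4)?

6

(1,5) = 3: row 1 has {1,2,4}; col 5 has {2,5,6}; box has {2} → only 3 remains.
(3,1) = 5: row 3 has {2,4}; col 1 has {2,3,4,6}; box has {1,3,4} → only 5 remains.
(3,2) = 6: row 3 has {2,4,5}; col 2 has {1}; box has {1,3,4,5} → only 6 remains.
(3,6) = 1: row 3 has {2,4,5,6}; col 6 has {2,4}; box has {2,3} → only 1 remains.
(5,1) = 1: row 5 has {4,6}; col 1 has {2,3,4,5,6}; box has {2,6} → only 1 remains.
(6,5) = 1: row 6 has {2,4}; col 5 has {2,3,5,6}; box has {2,4,5,6} → only 1 remains.
(6,6) = 3: row 6 has {1,2,4}; col 6 has {1,2,4}; box has {1,2,4,5,6} → only 3 remains.
(1,3) = 5: row 1 has {1,2,3,4}; col 3 has {4,6}; box has {2,4,6} → only 5 remains.
(1,6) = 6: row 1 has {1,2,3,4,5}; col 6 has {1,2,3,4}; box has {1,2,3} → only 6 remains.
(2,2) = 2: row 2 has {3,6}; col 2 has {1,6}; box has {1,3,4,5,6} → only 2 remains.
(2,4) = 1: row 2 has {2,3,6}; col 4 has {2,4}; box has {2,4,5,6} → only 1 remains.
(2,5) = 4: row 2 has {1,2,3,6}; col 5 has {1,2,3,5,6}; box has {1,2,3,6} → only 4 remains.
(2,6) = 5: row 2 has {1,2,3,4,6}; col 6 has {1,2,3,4,6}; box has {1,2,3,4,6} → only 5 remains.
(3,3) = 3: row 3 has {1,2,4,5,6}; col 3 has {4,5,6}; box has {1,2,4,5,6} → only 3 remains.
(4,3) = 1: row 4 has {2,5,6}; col 3 has {3,4,5,6}; box has {4} → only 1 remains.
(4,4) = 3: row 4 has {1,2,5,6}; col 4 has {1,2,4}; box has {1,4} → only 3 remains.
(5,3) = 2: row 5 has {1,4,6}; col 3 has {1,3,4,5,6}; box has {1,3,4} → only 2 remains.
(5,4) = 5: row 5 has {1,2,4,6}; col 4 has {1,2,3,4}; box has {1,2,3,4} → only 5 remains.
(6,2) = 5: row 6 has {1,2,3,4}; col 2 has {1,2,6}; box has {1,2,6} → only 5 remains.
(6,4) = 6: row 6 has {1,2,3,4,5}; col 4 has {1,2,3,4,5}; box has {1,2,3,4,5} → only 6 remains.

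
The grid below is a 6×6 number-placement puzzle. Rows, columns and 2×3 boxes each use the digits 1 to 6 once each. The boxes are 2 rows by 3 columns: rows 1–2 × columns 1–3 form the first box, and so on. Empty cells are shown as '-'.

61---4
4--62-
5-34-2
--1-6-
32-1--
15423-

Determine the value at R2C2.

R1C5 = 5: row 1 has {1,4,6}; col 5 has {2,3,6}; box has {2,4,6} → only 5 remains.
R2C2 = 3: row 2 has {2,4,6}; col 2 has {1,2,5}; box has {1,4,6} → only 3 remains.

3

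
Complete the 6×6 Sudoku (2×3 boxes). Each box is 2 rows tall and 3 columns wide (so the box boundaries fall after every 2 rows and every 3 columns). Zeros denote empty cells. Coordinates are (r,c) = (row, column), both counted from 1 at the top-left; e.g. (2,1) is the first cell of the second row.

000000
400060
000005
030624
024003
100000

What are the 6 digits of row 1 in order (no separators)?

362451

(4,1) = 5: row 4 has {2,3,4,6}; col 1 has {1,4}; box has {3} → only 5 remains.
(4,3) = 1: row 4 has {2,3,4,5,6}; col 3 has {4}; box has {3,5} → only 1 remains.
(5,1) = 6: row 5 has {2,3,4}; col 1 has {1,4,5}; box has {1,2,4} → only 6 remains.
(6,2) = 5: row 6 has {1}; col 2 has {2,3}; box has {1,2,4,6} → only 5 remains.
(6,3) = 3: row 6 has {1,5}; col 3 has {1,4}; box has {1,2,4,5,6} → only 3 remains.
(6,5) = 4: row 6 has {1,3,5}; col 5 has {2,6}; box has {3} → only 4 remains.
(2,2) = 1: row 2 has {4,6}; col 2 has {2,3,5}; box has {4} → only 1 remains.
(2,6) = 2: row 2 has {1,4,6}; col 6 has {3,4,5}; box has {6} → only 2 remains.
(3,1) = 2: row 3 has {5}; col 1 has {1,4,5,6}; box has {1,3,5} → only 2 remains.
(3,3) = 6: row 3 has {2,5}; col 3 has {1,3,4}; box has {1,2,3,5} → only 6 remains.
(6,4) = 2: row 6 has {1,3,4,5}; col 4 has {6}; box has {3,4} → only 2 remains.
(6,6) = 6: row 6 has {1,2,3,4,5}; col 6 has {2,3,4,5}; box has {2,3,4} → only 6 remains.
(1,1) = 3: row 1 has {}; col 1 has {1,2,4,5,6}; box has {1,4} → only 3 remains.
(1,2) = 6: row 1 has {3}; col 2 has {1,2,3,5}; box has {1,3,4} → only 6 remains.
(1,6) = 1: row 1 has {3,6}; col 6 has {2,3,4,5,6}; box has {2,6} → only 1 remains.
(2,3) = 5: row 2 has {1,2,4,6}; col 3 has {1,3,4,6}; box has {1,3,4,6} → only 5 remains.
(2,4) = 3: row 2 has {1,2,4,5,6}; col 4 has {2,6}; box has {1,2,6} → only 3 remains.
(3,2) = 4: row 3 has {2,5,6}; col 2 has {1,2,3,5,6}; box has {1,2,3,5,6} → only 4 remains.
(3,4) = 1: row 3 has {2,4,5,6}; col 4 has {2,3,6}; box has {2,4,5,6} → only 1 remains.
(3,5) = 3: row 3 has {1,2,4,5,6}; col 5 has {2,4,6}; box has {1,2,4,5,6} → only 3 remains.
(5,4) = 5: row 5 has {2,3,4,6}; col 4 has {1,2,3,6}; box has {2,3,4,6} → only 5 remains.
(5,5) = 1: row 5 has {2,3,4,5,6}; col 5 has {2,3,4,6}; box has {2,3,4,5,6} → only 1 remains.
(1,3) = 2: row 1 has {1,3,6}; col 3 has {1,3,4,5,6}; box has {1,3,4,5,6} → only 2 remains.
(1,4) = 4: row 1 has {1,2,3,6}; col 4 has {1,2,3,5,6}; box has {1,2,3,6} → only 4 remains.
(1,5) = 5: row 1 has {1,2,3,4,6}; col 5 has {1,2,3,4,6}; box has {1,2,3,4,6} → only 5 remains.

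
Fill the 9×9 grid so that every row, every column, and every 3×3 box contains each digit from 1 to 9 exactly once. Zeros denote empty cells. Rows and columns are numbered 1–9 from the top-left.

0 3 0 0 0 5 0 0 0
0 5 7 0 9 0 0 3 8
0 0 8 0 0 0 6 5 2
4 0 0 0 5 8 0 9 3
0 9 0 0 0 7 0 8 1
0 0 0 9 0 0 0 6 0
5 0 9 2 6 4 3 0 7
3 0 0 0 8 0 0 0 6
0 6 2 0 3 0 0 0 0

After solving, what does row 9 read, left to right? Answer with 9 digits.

762531849

r7c8 = 1 (sole candidate).
r9c8 = 4: row 9 has {2,3,6}; col 8 has {1,3,5,6,8,9}; box has {1,3,6,7} → only 4 remains.
r1c8 = 7 (sole candidate).
r7c2 = 8 (sole candidate).
r8c8 = 2 (sole candidate).
r1c4 = 8 (hidden single in row 1).
r3c1 = 9 (hidden single in row 3).
r6c1 = 8 (hidden single in row 6).
r9c7 = 8: in row 9, 8 can only go here (every other open cell in that row sees an 8).
r9c1 = 7: in column 1, 7 can only go here (every other open cell in that column sees a 7).
r8c4 = 7 (hidden single in row 8).
r3c5 = 7 (hidden single in row 3).
r8c7 = 5 (hidden single in row 8).
r9c9 = 9: row 9 has {2,3,4,6,7,8}; col 9 has {1,2,3,6,7,8}; box has {1,2,3,4,5,6,7,8} → only 9 remains.
r1c9 = 4 (sole candidate).
r2c7 = 1 (sole candidate).
r6c9 = 5 (sole candidate).
r9c6 = 1: row 9 has {2,3,4,6,7,8,9}; col 6 has {4,5,7,8}; box has {2,3,4,6,7,8} → only 1 remains.
r1c7 = 9 (sole candidate).
r3c6 = 3 (sole candidate).
r6c6 = 2 (sole candidate).
r8c6 = 9 (sole candidate).
r9c4 = 5: row 9 has {1,2,3,4,6,7,8,9}; col 4 has {2,7,8,9}; box has {1,2,3,4,6,7,8,9} → only 5 remains.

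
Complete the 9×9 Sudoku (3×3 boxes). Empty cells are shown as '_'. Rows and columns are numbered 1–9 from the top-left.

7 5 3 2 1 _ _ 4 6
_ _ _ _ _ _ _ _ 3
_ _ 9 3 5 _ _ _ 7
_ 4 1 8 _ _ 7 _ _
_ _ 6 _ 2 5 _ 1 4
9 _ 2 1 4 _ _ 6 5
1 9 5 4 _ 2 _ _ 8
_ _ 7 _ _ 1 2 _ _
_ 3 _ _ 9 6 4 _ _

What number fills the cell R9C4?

7

R8C4 = 5 (sole candidate).
R8C9 = 9 (sole candidate).
R9C3 = 8 (sole candidate).
R9C4 = 7: row 9 has {3,4,6,8,9}; col 4 has {1,2,3,4,5,8}; box has {1,2,4,5,6,9} → only 7 remains.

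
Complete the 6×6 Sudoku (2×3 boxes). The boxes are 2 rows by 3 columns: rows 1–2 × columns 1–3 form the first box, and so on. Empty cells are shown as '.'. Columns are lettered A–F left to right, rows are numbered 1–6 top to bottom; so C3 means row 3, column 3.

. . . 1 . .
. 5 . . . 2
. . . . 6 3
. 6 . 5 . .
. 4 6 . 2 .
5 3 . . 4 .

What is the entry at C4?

3

B1 = 2 (sole candidate).
E2 = 3 (sole candidate).
B3 = 1 (sole candidate).
E4 = 1 (sole candidate).
F4 = 4 (sole candidate).
A5 = 1 (sole candidate).
D5 = 3 (sole candidate).
F5 = 5 (sole candidate).
C6 = 2 (sole candidate).
D6 = 6 (sole candidate).
F6 = 1 (sole candidate).
E1 = 5 (sole candidate).
F1 = 6 (sole candidate).
D2 = 4 (sole candidate).
D3 = 2 (sole candidate).
C4 = 3: row 4 has {1,4,5,6}; col 3 has {2,6}; box has {1,6} → only 3 remains.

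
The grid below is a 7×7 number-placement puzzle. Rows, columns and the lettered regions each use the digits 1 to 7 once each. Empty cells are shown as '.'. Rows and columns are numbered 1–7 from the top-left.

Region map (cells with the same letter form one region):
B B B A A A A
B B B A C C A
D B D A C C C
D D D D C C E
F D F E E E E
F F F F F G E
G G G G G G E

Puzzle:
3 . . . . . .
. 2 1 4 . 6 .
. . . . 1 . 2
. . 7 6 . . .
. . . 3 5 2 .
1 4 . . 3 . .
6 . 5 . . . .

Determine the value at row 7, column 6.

row 2, column 5 = 7 (sole candidate).
row 4, column 5 = 4 (sole candidate).
row 4, column 7 = 1 (sole candidate).
row 5, column 1 = 7 (sole candidate).
row 5, column 2 = 1 (sole candidate).
row 5, column 3 = 6 (sole candidate).
row 5, column 7 = 4 (sole candidate).
row 6, column 3 = 2 (sole candidate).
row 6, column 4 = 5 (sole candidate).
row 6, column 6 = 7 (sole candidate).
row 6, column 7 = 6 (sole candidate).
row 7, column 2 = 3 (sole candidate).
row 7, column 5 = 2 (sole candidate).
row 7, column 7 = 7 (sole candidate).
row 1, column 3 = 4 (sole candidate).
row 1, column 5 = 6 (sole candidate).
row 1, column 7 = 5 (sole candidate).
row 2, column 1 = 5 (sole candidate).
row 2, column 7 = 3 (sole candidate).
row 3, column 1 = 4 (sole candidate).
row 3, column 3 = 3 (sole candidate).
row 3, column 4 = 7 (sole candidate).
row 3, column 6 = 5 (sole candidate).
row 4, column 1 = 2 (sole candidate).
row 4, column 2 = 5 (sole candidate).
row 4, column 6 = 3 (sole candidate).
row 7, column 4 = 1 (sole candidate).
row 7, column 6 = 4: row 7 has {1,2,3,5,6,7}; col 6 has {2,3,5,6,7}; region has {1,2,3,5,6,7} → only 4 remains.

4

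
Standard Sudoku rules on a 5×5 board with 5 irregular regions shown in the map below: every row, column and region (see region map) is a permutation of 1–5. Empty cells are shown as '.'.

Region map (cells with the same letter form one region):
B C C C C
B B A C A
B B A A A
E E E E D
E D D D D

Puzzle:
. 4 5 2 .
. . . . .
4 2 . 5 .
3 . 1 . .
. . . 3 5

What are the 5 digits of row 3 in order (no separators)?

R1C1 = 1: row 1 has {2,4,5}; col 1 has {3,4}; region has {2,4} → only 1 remains.
R1C5 = 3: row 1 has {1,2,4,5}; col 5 has {5}; region has {2,4,5} → only 3 remains.
R2C1 = 5: row 2 has {}; col 1 has {1,3,4}; region has {1,2,4} → only 5 remains.
R2C2 = 3: row 2 has {5}; col 2 has {2,4}; region has {1,2,4,5} → only 3 remains.
R2C4 = 1: row 2 has {3,5}; col 4 has {2,3,5}; region has {2,3,4,5} → only 1 remains.
R3C3 = 3: row 3 has {2,4,5}; col 3 has {1,5}; region has {5} → only 3 remains.
R3C5 = 1: row 3 has {2,3,4,5}; col 5 has {3,5}; region has {3,5} → only 1 remains.

42351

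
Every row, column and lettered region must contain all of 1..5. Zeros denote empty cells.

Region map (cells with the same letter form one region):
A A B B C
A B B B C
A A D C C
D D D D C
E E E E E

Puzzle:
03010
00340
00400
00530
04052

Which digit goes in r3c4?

r1c3 = 2: row 1 has {1,3}; col 3 has {3,4,5}; region has {1,3,4} → only 2 remains.
r2c2 = 5: row 2 has {3,4}; col 2 has {3,4}; region has {1,2,3,4} → only 5 remains.
r2c5 = 1: row 2 has {3,4,5}; col 5 has {2}; region has {} → only 1 remains.
r3c4 = 2: row 3 has {4}; col 4 has {1,3,4,5}; region has {1} → only 2 remains.

2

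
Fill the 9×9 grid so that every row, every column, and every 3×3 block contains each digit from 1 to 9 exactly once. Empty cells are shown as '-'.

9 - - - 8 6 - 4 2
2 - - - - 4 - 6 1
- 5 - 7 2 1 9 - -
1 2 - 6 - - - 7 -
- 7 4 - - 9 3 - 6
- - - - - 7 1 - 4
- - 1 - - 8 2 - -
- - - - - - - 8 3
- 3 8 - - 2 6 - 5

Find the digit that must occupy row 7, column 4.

3

row 1, column 2 = 1 (sole candidate).
row 2, column 2 = 8 (sole candidate).
row 3, column 8 = 3 (sole candidate).
row 3, column 9 = 8 (sole candidate).
row 4, column 9 = 9 (sole candidate).
row 7, column 8 = 9 (sole candidate).
row 7, column 9 = 7 (sole candidate).
row 8, column 6 = 5 (sole candidate).
row 8, column 7 = 4 (sole candidate).
row 9, column 8 = 1 (sole candidate).
row 3, column 3 = 6 (sole candidate).
row 4, column 6 = 3 (sole candidate).
row 6, column 5 = 5 (sole candidate).
row 6, column 8 = 2 (sole candidate).
row 3, column 1 = 4 (sole candidate).
row 4, column 3 = 5 (sole candidate).
row 4, column 5 = 4 (sole candidate).
row 4, column 7 = 8 (sole candidate).
row 5, column 1 = 8 (sole candidate).
row 5, column 5 = 1 (sole candidate).
row 5, column 8 = 5 (sole candidate).
row 6, column 4 = 8 (sole candidate).
row 9, column 1 = 7 (sole candidate).
row 9, column 5 = 9 (sole candidate).
row 2, column 5 = 3 (sole candidate).
row 5, column 4 = 2 (sole candidate).
row 7, column 5 = 6 (sole candidate).
row 8, column 1 = 6 (sole candidate).
row 8, column 2 = 9 (sole candidate).
row 8, column 3 = 2 (sole candidate).
row 8, column 4 = 1 (sole candidate).
row 8, column 5 = 7 (sole candidate).
row 9, column 4 = 4 (sole candidate).
row 1, column 4 = 5 (sole candidate).
row 1, column 7 = 7 (sole candidate).
row 2, column 3 = 7 (sole candidate).
row 2, column 4 = 9 (sole candidate).
row 2, column 7 = 5 (sole candidate).
row 6, column 1 = 3 (sole candidate).
row 6, column 2 = 6 (sole candidate).
row 6, column 3 = 9 (sole candidate).
row 7, column 1 = 5 (sole candidate).
row 7, column 2 = 4 (sole candidate).
row 7, column 4 = 3: row 7 has {1,2,4,5,6,7,8,9}; col 4 has {1,2,4,5,6,7,8,9}; box has {1,2,4,5,6,7,8,9} → only 3 remains.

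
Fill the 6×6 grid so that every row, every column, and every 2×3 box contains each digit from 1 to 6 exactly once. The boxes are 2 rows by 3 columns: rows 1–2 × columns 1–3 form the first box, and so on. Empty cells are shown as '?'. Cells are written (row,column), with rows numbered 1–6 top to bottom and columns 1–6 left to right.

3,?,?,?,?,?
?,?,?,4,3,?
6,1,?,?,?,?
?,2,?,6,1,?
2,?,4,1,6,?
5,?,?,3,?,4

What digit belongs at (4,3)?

(2,1) = 1 (sole candidate).
(4,1) = 4 (sole candidate).
(5,2) = 3 (sole candidate).
(5,6) = 5 (sole candidate).
(6,2) = 6 (sole candidate).
(6,3) = 1 (sole candidate).
(6,5) = 2 (sole candidate).
(1,5) = 5 (sole candidate).
(2,2) = 5 (sole candidate).
(3,5) = 4 (sole candidate).
(4,6) = 3 (sole candidate).
(1,2) = 4 (sole candidate).
(1,4) = 2 (sole candidate).
(2,6) = 6 (sole candidate).
(3,4) = 5 (sole candidate).
(3,6) = 2 (sole candidate).
(4,3) = 5: row 4 has {1,2,3,4,6}; col 3 has {1,4}; box has {1,2,4,6} → only 5 remains.

5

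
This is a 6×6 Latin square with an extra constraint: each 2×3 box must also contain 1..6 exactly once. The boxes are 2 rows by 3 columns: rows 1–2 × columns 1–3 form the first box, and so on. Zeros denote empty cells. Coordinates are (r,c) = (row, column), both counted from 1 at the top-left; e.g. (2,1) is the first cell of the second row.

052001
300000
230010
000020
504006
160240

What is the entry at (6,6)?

(5,2) = 2: row 5 has {4,5,6}; col 2 has {3,5,6}; box has {1,4,5,6} → only 2 remains.
(5,5) = 3: row 5 has {2,4,5,6}; col 5 has {1,2,4}; box has {2,4,6} → only 3 remains.
(6,3) = 3: row 6 has {1,2,4,6}; col 3 has {2,4}; box has {1,2,4,5,6} → only 3 remains.
(6,6) = 5: row 6 has {1,2,3,4,6}; col 6 has {1,6}; box has {2,3,4,6} → only 5 remains.

5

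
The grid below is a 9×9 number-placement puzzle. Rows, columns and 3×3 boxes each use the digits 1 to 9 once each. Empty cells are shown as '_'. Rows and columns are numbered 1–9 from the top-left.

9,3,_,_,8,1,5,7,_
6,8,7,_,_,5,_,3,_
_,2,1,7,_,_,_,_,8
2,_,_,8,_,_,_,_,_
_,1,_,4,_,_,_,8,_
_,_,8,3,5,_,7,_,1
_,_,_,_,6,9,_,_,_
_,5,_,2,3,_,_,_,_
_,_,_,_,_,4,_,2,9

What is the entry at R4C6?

R1C3 = 4 (sole candidate).
R1C4 = 6 (sole candidate).
R1C9 = 2 (sole candidate).
R2C4 = 9 (sole candidate).
R2C9 = 4 (sole candidate).
R3C1 = 5 (sole candidate).
R3C5 = 4 (sole candidate).
R3C6 = 3 (sole candidate).
R6C1 = 4 (sole candidate).
R2C5 = 2 (sole candidate).
R2C7 = 1 (sole candidate).
R4C5 = 1 (hidden single in row 4).
R9C5 = 7 (sole candidate).
R5C5 = 9 (sole candidate).
R8C6 = 8 (sole candidate).
R9C2 = 6 (sole candidate).
R9C3 = 3 (sole candidate).
R9C7 = 8 (sole candidate).
R6C2 = 9 (sole candidate).
R6C8 = 6 (sole candidate).
R7C3 = 2 (sole candidate).
R8C3 = 9 (sole candidate).
R9C1 = 1 (sole candidate).
R9C4 = 5 (sole candidate).
R3C8 = 9 (sole candidate).
R4C2 = 7 (sole candidate).
R4C6 = 6: row 4 has {1,2,7,8}; col 6 has {1,3,4,5,8,9}; box has {1,3,4,5,8,9} → only 6 remains.

6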